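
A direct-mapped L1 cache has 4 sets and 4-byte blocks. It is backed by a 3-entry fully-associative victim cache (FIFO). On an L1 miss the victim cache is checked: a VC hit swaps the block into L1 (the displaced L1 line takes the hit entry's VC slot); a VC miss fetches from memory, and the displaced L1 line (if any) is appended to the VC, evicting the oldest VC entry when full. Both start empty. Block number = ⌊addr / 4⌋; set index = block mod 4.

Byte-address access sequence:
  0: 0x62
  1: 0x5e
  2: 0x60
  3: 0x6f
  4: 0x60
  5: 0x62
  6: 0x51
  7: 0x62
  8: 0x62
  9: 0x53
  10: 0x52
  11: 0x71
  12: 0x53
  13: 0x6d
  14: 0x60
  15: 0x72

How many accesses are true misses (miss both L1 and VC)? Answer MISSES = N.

  [0] addr=0x62 blk=24 s=0: MISS | VC []
  [1] addr=0x5e blk=23 s=3: MISS | VC []
  [2] addr=0x60 blk=24 s=0: L1-HIT | VC []
  [3] addr=0x6f blk=27 s=3: MISS | VC [23]
  [4] addr=0x60 blk=24 s=0: L1-HIT | VC [23]
  [5] addr=0x62 blk=24 s=0: L1-HIT | VC [23]
  [6] addr=0x51 blk=20 s=0: MISS | VC [23, 24]
  [7] addr=0x62 blk=24 s=0: VC-HIT | VC [23, 20]
  [8] addr=0x62 blk=24 s=0: L1-HIT | VC [23, 20]
  [9] addr=0x53 blk=20 s=0: VC-HIT | VC [23, 24]
  [10] addr=0x52 blk=20 s=0: L1-HIT | VC [23, 24]
  [11] addr=0x71 blk=28 s=0: MISS | VC [23, 24, 20]
  [12] addr=0x53 blk=20 s=0: VC-HIT | VC [23, 24, 28]
  [13] addr=0x6d blk=27 s=3: L1-HIT | VC [23, 24, 28]
  [14] addr=0x60 blk=24 s=0: VC-HIT | VC [23, 20, 28]
  [15] addr=0x72 blk=28 s=0: VC-HIT | VC [23, 20, 24]

MISSES = 5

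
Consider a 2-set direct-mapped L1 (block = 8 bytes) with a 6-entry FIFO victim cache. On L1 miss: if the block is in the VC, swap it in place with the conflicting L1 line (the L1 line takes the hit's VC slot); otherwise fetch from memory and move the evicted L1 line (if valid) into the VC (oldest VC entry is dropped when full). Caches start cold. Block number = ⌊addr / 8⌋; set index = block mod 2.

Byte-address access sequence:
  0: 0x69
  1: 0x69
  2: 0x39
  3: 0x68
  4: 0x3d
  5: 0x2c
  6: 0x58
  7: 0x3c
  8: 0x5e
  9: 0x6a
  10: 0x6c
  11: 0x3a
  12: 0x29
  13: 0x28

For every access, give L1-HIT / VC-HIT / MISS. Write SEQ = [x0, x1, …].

SEQ = [MISS, L1-HIT, MISS, VC-HIT, VC-HIT, MISS, MISS, VC-HIT, VC-HIT, VC-HIT, L1-HIT, VC-HIT, VC-HIT, L1-HIT]

0: 0x69 (blk 13, set 1) → MISS  vc=[]
1: 0x69 (blk 13, set 1) → L1-HIT  vc=[]
2: 0x39 (blk 7, set 1) → MISS  vc=[13]
3: 0x68 (blk 13, set 1) → VC-HIT  vc=[7]
4: 0x3d (blk 7, set 1) → VC-HIT  vc=[13]
5: 0x2c (blk 5, set 1) → MISS  vc=[13, 7]
6: 0x58 (blk 11, set 1) → MISS  vc=[13, 7, 5]
7: 0x3c (blk 7, set 1) → VC-HIT  vc=[13, 11, 5]
8: 0x5e (blk 11, set 1) → VC-HIT  vc=[13, 7, 5]
9: 0x6a (blk 13, set 1) → VC-HIT  vc=[11, 7, 5]
10: 0x6c (blk 13, set 1) → L1-HIT  vc=[11, 7, 5]
11: 0x3a (blk 7, set 1) → VC-HIT  vc=[11, 13, 5]
12: 0x29 (blk 5, set 1) → VC-HIT  vc=[11, 13, 7]
13: 0x28 (blk 5, set 1) → L1-HIT  vc=[11, 13, 7]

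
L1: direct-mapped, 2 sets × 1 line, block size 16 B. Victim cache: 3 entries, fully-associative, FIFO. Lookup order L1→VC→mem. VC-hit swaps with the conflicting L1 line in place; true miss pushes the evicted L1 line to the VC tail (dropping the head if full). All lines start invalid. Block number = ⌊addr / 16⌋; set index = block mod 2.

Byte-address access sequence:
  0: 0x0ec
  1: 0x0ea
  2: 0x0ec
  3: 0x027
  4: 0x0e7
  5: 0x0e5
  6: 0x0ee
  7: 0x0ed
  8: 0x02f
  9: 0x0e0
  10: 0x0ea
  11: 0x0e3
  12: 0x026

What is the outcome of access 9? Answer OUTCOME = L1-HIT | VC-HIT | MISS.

#0 0xec→b14/s0 MISS; vc=[]
#1 0xea→b14/s0 L1-HIT; vc=[]
#2 0xec→b14/s0 L1-HIT; vc=[]
#3 0x27→b2/s0 MISS; vc=[14]
#4 0xe7→b14/s0 VC-HIT; vc=[2]
#5 0xe5→b14/s0 L1-HIT; vc=[2]
#6 0xee→b14/s0 L1-HIT; vc=[2]
#7 0xed→b14/s0 L1-HIT; vc=[2]
#8 0x2f→b2/s0 VC-HIT; vc=[14]
#9 0xe0→b14/s0 VC-HIT; vc=[2]
#10 0xea→b14/s0 L1-HIT; vc=[2]
#11 0xe3→b14/s0 L1-HIT; vc=[2]
#12 0x26→b2/s0 VC-HIT; vc=[14]

OUTCOME = VC-HIT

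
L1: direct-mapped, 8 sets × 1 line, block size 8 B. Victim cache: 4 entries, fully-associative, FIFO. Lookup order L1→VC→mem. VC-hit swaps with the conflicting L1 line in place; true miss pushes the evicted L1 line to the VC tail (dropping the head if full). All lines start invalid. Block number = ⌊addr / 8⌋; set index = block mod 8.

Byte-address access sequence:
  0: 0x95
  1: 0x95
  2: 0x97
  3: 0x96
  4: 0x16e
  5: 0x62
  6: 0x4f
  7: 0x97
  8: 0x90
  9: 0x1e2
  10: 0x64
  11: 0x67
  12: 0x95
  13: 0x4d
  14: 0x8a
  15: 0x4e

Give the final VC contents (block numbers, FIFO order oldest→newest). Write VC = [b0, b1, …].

VC = [60, 17]

  [0] addr=0x95 blk=18 s=2: MISS | VC []
  [1] addr=0x95 blk=18 s=2: L1-HIT | VC []
  [2] addr=0x97 blk=18 s=2: L1-HIT | VC []
  [3] addr=0x96 blk=18 s=2: L1-HIT | VC []
  [4] addr=0x16e blk=45 s=5: MISS | VC []
  [5] addr=0x62 blk=12 s=4: MISS | VC []
  [6] addr=0x4f blk=9 s=1: MISS | VC []
  [7] addr=0x97 blk=18 s=2: L1-HIT | VC []
  [8] addr=0x90 blk=18 s=2: L1-HIT | VC []
  [9] addr=0x1e2 blk=60 s=4: MISS | VC [12]
  [10] addr=0x64 blk=12 s=4: VC-HIT | VC [60]
  [11] addr=0x67 blk=12 s=4: L1-HIT | VC [60]
  [12] addr=0x95 blk=18 s=2: L1-HIT | VC [60]
  [13] addr=0x4d blk=9 s=1: L1-HIT | VC [60]
  [14] addr=0x8a blk=17 s=1: MISS | VC [60, 9]
  [15] addr=0x4e blk=9 s=1: VC-HIT | VC [60, 17]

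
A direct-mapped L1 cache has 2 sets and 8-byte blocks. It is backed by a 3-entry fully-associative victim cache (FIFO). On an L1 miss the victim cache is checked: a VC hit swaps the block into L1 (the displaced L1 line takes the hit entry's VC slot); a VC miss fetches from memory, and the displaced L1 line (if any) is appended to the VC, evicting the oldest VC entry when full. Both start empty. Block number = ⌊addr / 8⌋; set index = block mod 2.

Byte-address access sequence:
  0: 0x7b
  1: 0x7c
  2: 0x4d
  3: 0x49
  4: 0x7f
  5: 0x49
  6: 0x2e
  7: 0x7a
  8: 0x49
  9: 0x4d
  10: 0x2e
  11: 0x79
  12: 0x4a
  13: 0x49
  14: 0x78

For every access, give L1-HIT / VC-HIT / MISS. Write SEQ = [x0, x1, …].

SEQ = [MISS, L1-HIT, MISS, L1-HIT, VC-HIT, VC-HIT, MISS, VC-HIT, VC-HIT, L1-HIT, VC-HIT, VC-HIT, VC-HIT, L1-HIT, VC-HIT]

0: 0x7b (blk 15, set 1) → MISS  vc=[]
1: 0x7c (blk 15, set 1) → L1-HIT  vc=[]
2: 0x4d (blk 9, set 1) → MISS  vc=[15]
3: 0x49 (blk 9, set 1) → L1-HIT  vc=[15]
4: 0x7f (blk 15, set 1) → VC-HIT  vc=[9]
5: 0x49 (blk 9, set 1) → VC-HIT  vc=[15]
6: 0x2e (blk 5, set 1) → MISS  vc=[15, 9]
7: 0x7a (blk 15, set 1) → VC-HIT  vc=[5, 9]
8: 0x49 (blk 9, set 1) → VC-HIT  vc=[5, 15]
9: 0x4d (blk 9, set 1) → L1-HIT  vc=[5, 15]
10: 0x2e (blk 5, set 1) → VC-HIT  vc=[9, 15]
11: 0x79 (blk 15, set 1) → VC-HIT  vc=[9, 5]
12: 0x4a (blk 9, set 1) → VC-HIT  vc=[15, 5]
13: 0x49 (blk 9, set 1) → L1-HIT  vc=[15, 5]
14: 0x78 (blk 15, set 1) → VC-HIT  vc=[9, 5]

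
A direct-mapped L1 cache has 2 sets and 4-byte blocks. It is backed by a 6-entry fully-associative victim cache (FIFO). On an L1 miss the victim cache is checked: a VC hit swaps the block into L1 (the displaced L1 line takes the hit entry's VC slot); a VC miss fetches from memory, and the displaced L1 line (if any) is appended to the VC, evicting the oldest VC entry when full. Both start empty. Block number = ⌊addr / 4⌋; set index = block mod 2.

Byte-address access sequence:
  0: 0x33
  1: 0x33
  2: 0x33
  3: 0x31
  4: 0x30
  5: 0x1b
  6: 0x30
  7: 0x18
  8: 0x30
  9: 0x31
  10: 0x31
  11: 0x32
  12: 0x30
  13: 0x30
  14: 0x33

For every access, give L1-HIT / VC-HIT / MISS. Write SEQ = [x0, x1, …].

  [0] addr=0x33 blk=12 s=0: MISS | VC []
  [1] addr=0x33 blk=12 s=0: L1-HIT | VC []
  [2] addr=0x33 blk=12 s=0: L1-HIT | VC []
  [3] addr=0x31 blk=12 s=0: L1-HIT | VC []
  [4] addr=0x30 blk=12 s=0: L1-HIT | VC []
  [5] addr=0x1b blk=6 s=0: MISS | VC [12]
  [6] addr=0x30 blk=12 s=0: VC-HIT | VC [6]
  [7] addr=0x18 blk=6 s=0: VC-HIT | VC [12]
  [8] addr=0x30 blk=12 s=0: VC-HIT | VC [6]
  [9] addr=0x31 blk=12 s=0: L1-HIT | VC [6]
  [10] addr=0x31 blk=12 s=0: L1-HIT | VC [6]
  [11] addr=0x32 blk=12 s=0: L1-HIT | VC [6]
  [12] addr=0x30 blk=12 s=0: L1-HIT | VC [6]
  [13] addr=0x30 blk=12 s=0: L1-HIT | VC [6]
  [14] addr=0x33 blk=12 s=0: L1-HIT | VC [6]

SEQ = [MISS, L1-HIT, L1-HIT, L1-HIT, L1-HIT, MISS, VC-HIT, VC-HIT, VC-HIT, L1-HIT, L1-HIT, L1-HIT, L1-HIT, L1-HIT, L1-HIT]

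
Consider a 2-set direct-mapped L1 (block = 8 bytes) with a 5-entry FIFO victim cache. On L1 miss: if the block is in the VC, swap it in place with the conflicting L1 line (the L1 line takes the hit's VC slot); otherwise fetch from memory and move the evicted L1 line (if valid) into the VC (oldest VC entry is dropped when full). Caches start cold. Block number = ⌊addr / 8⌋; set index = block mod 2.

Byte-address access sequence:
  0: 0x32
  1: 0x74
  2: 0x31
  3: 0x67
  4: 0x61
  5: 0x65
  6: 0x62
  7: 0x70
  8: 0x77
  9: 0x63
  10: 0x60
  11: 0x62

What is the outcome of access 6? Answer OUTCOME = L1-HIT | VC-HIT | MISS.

0: 0x32 (blk 6, set 0) → MISS  vc=[]
1: 0x74 (blk 14, set 0) → MISS  vc=[6]
2: 0x31 (blk 6, set 0) → VC-HIT  vc=[14]
3: 0x67 (blk 12, set 0) → MISS  vc=[14, 6]
4: 0x61 (blk 12, set 0) → L1-HIT  vc=[14, 6]
5: 0x65 (blk 12, set 0) → L1-HIT  vc=[14, 6]
6: 0x62 (blk 12, set 0) → L1-HIT  vc=[14, 6]
7: 0x70 (blk 14, set 0) → VC-HIT  vc=[12, 6]
8: 0x77 (blk 14, set 0) → L1-HIT  vc=[12, 6]
9: 0x63 (blk 12, set 0) → VC-HIT  vc=[14, 6]
10: 0x60 (blk 12, set 0) → L1-HIT  vc=[14, 6]
11: 0x62 (blk 12, set 0) → L1-HIT  vc=[14, 6]

OUTCOME = L1-HIT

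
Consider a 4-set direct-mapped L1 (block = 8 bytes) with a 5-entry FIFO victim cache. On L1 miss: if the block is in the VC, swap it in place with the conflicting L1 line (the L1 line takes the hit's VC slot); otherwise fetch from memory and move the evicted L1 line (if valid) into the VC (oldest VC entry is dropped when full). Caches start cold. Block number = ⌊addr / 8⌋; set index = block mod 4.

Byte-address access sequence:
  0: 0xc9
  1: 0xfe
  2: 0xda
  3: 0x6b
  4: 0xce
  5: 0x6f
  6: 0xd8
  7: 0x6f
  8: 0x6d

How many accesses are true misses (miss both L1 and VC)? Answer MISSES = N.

#0 0xc9→b25/s1 MISS; vc=[]
#1 0xfe→b31/s3 MISS; vc=[]
#2 0xda→b27/s3 MISS; vc=[31]
#3 0x6b→b13/s1 MISS; vc=[31,25]
#4 0xce→b25/s1 VC-HIT; vc=[31,13]
#5 0x6f→b13/s1 VC-HIT; vc=[31,25]
#6 0xd8→b27/s3 L1-HIT; vc=[31,25]
#7 0x6f→b13/s1 L1-HIT; vc=[31,25]
#8 0x6d→b13/s1 L1-HIT; vc=[31,25]

MISSES = 4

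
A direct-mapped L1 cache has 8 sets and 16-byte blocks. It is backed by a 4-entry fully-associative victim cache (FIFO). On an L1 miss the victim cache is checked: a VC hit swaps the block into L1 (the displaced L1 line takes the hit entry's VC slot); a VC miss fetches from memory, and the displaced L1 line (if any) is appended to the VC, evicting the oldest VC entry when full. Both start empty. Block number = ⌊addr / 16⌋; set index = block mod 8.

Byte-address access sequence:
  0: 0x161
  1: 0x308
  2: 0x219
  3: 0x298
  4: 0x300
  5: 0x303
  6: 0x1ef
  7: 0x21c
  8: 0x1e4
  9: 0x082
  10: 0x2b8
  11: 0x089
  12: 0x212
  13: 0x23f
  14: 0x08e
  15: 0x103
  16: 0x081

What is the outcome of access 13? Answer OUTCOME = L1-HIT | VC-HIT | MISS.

0: 0x161 (blk 22, set 6) → MISS  vc=[]
1: 0x308 (blk 48, set 0) → MISS  vc=[]
2: 0x219 (blk 33, set 1) → MISS  vc=[]
3: 0x298 (blk 41, set 1) → MISS  vc=[33]
4: 0x300 (blk 48, set 0) → L1-HIT  vc=[33]
5: 0x303 (blk 48, set 0) → L1-HIT  vc=[33]
6: 0x1ef (blk 30, set 6) → MISS  vc=[33, 22]
7: 0x21c (blk 33, set 1) → VC-HIT  vc=[41, 22]
8: 0x1e4 (blk 30, set 6) → L1-HIT  vc=[41, 22]
9: 0x82 (blk 8, set 0) → MISS  vc=[41, 22, 48]
10: 0x2b8 (blk 43, set 3) → MISS  vc=[41, 22, 48]
11: 0x89 (blk 8, set 0) → L1-HIT  vc=[41, 22, 48]
12: 0x212 (blk 33, set 1) → L1-HIT  vc=[41, 22, 48]
13: 0x23f (blk 35, set 3) → MISS  vc=[41, 22, 48, 43]
14: 0x8e (blk 8, set 0) → L1-HIT  vc=[41, 22, 48, 43]
15: 0x103 (blk 16, set 0) → MISS  vc=[22, 48, 43, 8]
16: 0x81 (blk 8, set 0) → VC-HIT  vc=[22, 48, 43, 16]

OUTCOME = MISS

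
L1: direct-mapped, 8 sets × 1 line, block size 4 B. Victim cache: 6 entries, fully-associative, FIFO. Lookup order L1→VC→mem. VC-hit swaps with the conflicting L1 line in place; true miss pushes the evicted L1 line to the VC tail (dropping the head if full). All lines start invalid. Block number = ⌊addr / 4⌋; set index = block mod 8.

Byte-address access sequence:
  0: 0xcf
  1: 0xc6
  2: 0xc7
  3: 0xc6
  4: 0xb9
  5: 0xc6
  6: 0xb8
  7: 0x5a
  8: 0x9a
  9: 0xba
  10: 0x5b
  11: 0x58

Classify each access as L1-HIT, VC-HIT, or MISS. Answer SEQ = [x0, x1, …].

SEQ = [MISS, MISS, L1-HIT, L1-HIT, MISS, L1-HIT, L1-HIT, MISS, MISS, VC-HIT, VC-HIT, L1-HIT]

0: 0xcf (blk 51, set 3) → MISS  vc=[]
1: 0xc6 (blk 49, set 1) → MISS  vc=[]
2: 0xc7 (blk 49, set 1) → L1-HIT  vc=[]
3: 0xc6 (blk 49, set 1) → L1-HIT  vc=[]
4: 0xb9 (blk 46, set 6) → MISS  vc=[]
5: 0xc6 (blk 49, set 1) → L1-HIT  vc=[]
6: 0xb8 (blk 46, set 6) → L1-HIT  vc=[]
7: 0x5a (blk 22, set 6) → MISS  vc=[46]
8: 0x9a (blk 38, set 6) → MISS  vc=[46, 22]
9: 0xba (blk 46, set 6) → VC-HIT  vc=[38, 22]
10: 0x5b (blk 22, set 6) → VC-HIT  vc=[38, 46]
11: 0x58 (blk 22, set 6) → L1-HIT  vc=[38, 46]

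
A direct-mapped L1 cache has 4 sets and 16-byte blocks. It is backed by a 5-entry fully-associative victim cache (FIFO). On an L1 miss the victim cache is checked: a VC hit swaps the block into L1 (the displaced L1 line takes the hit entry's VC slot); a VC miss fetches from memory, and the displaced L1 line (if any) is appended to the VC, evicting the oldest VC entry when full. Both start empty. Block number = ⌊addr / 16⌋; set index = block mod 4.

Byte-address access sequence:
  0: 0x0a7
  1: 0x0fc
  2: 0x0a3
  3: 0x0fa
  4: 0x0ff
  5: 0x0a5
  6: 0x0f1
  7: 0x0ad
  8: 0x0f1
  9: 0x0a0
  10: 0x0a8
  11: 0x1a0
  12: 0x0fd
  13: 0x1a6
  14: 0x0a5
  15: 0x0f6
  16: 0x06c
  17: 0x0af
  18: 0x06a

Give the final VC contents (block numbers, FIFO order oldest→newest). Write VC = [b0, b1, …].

VC = [26, 10]

  [0] addr=0xa7 blk=10 s=2: MISS | VC []
  [1] addr=0xfc blk=15 s=3: MISS | VC []
  [2] addr=0xa3 blk=10 s=2: L1-HIT | VC []
  [3] addr=0xfa blk=15 s=3: L1-HIT | VC []
  [4] addr=0xff blk=15 s=3: L1-HIT | VC []
  [5] addr=0xa5 blk=10 s=2: L1-HIT | VC []
  [6] addr=0xf1 blk=15 s=3: L1-HIT | VC []
  [7] addr=0xad blk=10 s=2: L1-HIT | VC []
  [8] addr=0xf1 blk=15 s=3: L1-HIT | VC []
  [9] addr=0xa0 blk=10 s=2: L1-HIT | VC []
  [10] addr=0xa8 blk=10 s=2: L1-HIT | VC []
  [11] addr=0x1a0 blk=26 s=2: MISS | VC [10]
  [12] addr=0xfd blk=15 s=3: L1-HIT | VC [10]
  [13] addr=0x1a6 blk=26 s=2: L1-HIT | VC [10]
  [14] addr=0xa5 blk=10 s=2: VC-HIT | VC [26]
  [15] addr=0xf6 blk=15 s=3: L1-HIT | VC [26]
  [16] addr=0x6c blk=6 s=2: MISS | VC [26, 10]
  [17] addr=0xaf blk=10 s=2: VC-HIT | VC [26, 6]
  [18] addr=0x6a blk=6 s=2: VC-HIT | VC [26, 10]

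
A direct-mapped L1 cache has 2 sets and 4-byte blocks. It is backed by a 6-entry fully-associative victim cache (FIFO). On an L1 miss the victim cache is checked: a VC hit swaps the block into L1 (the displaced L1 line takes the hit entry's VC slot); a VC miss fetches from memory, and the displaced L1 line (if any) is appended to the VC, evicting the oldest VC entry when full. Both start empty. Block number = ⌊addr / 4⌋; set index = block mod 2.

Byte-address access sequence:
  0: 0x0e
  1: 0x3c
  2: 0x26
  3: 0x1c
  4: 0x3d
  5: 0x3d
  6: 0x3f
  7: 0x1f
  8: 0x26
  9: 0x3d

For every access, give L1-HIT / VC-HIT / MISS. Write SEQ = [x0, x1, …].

SEQ = [MISS, MISS, MISS, MISS, VC-HIT, L1-HIT, L1-HIT, VC-HIT, VC-HIT, VC-HIT]

0: 0xe (blk 3, set 1) → MISS  vc=[]
1: 0x3c (blk 15, set 1) → MISS  vc=[3]
2: 0x26 (blk 9, set 1) → MISS  vc=[3, 15]
3: 0x1c (blk 7, set 1) → MISS  vc=[3, 15, 9]
4: 0x3d (blk 15, set 1) → VC-HIT  vc=[3, 7, 9]
5: 0x3d (blk 15, set 1) → L1-HIT  vc=[3, 7, 9]
6: 0x3f (blk 15, set 1) → L1-HIT  vc=[3, 7, 9]
7: 0x1f (blk 7, set 1) → VC-HIT  vc=[3, 15, 9]
8: 0x26 (blk 9, set 1) → VC-HIT  vc=[3, 15, 7]
9: 0x3d (blk 15, set 1) → VC-HIT  vc=[3, 9, 7]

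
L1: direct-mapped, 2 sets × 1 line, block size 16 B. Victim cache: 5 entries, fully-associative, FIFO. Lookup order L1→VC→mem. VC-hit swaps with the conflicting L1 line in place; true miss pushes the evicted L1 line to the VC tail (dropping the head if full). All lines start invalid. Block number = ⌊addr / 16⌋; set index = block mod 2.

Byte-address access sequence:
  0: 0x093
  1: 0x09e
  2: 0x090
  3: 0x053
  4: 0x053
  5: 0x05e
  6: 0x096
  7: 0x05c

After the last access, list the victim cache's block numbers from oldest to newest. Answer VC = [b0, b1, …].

#0 0x93→b9/s1 MISS; vc=[]
#1 0x9e→b9/s1 L1-HIT; vc=[]
#2 0x90→b9/s1 L1-HIT; vc=[]
#3 0x53→b5/s1 MISS; vc=[9]
#4 0x53→b5/s1 L1-HIT; vc=[9]
#5 0x5e→b5/s1 L1-HIT; vc=[9]
#6 0x96→b9/s1 VC-HIT; vc=[5]
#7 0x5c→b5/s1 VC-HIT; vc=[9]

VC = [9]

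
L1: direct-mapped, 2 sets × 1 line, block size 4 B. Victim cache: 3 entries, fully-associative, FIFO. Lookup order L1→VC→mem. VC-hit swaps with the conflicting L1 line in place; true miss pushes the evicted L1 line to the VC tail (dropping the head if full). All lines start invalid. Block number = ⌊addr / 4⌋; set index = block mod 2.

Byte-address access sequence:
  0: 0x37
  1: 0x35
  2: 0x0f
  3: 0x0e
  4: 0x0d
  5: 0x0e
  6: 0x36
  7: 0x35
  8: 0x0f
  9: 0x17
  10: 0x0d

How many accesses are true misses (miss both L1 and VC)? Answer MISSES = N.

MISSES = 3

#0 0x37→b13/s1 MISS; vc=[]
#1 0x35→b13/s1 L1-HIT; vc=[]
#2 0xf→b3/s1 MISS; vc=[13]
#3 0xe→b3/s1 L1-HIT; vc=[13]
#4 0xd→b3/s1 L1-HIT; vc=[13]
#5 0xe→b3/s1 L1-HIT; vc=[13]
#6 0x36→b13/s1 VC-HIT; vc=[3]
#7 0x35→b13/s1 L1-HIT; vc=[3]
#8 0xf→b3/s1 VC-HIT; vc=[13]
#9 0x17→b5/s1 MISS; vc=[13,3]
#10 0xd→b3/s1 VC-HIT; vc=[13,5]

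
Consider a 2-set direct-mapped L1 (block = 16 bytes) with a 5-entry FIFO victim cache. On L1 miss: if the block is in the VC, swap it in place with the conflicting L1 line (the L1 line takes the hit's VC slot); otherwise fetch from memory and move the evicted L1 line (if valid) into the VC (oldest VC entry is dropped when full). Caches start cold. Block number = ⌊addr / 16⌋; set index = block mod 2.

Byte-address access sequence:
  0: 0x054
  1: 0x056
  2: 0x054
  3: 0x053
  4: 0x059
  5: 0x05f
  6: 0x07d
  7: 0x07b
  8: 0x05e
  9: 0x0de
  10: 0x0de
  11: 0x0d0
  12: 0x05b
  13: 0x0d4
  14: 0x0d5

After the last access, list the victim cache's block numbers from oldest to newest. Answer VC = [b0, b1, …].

VC = [7, 5]

  [0] addr=0x54 blk=5 s=1: MISS | VC []
  [1] addr=0x56 blk=5 s=1: L1-HIT | VC []
  [2] addr=0x54 blk=5 s=1: L1-HIT | VC []
  [3] addr=0x53 blk=5 s=1: L1-HIT | VC []
  [4] addr=0x59 blk=5 s=1: L1-HIT | VC []
  [5] addr=0x5f blk=5 s=1: L1-HIT | VC []
  [6] addr=0x7d blk=7 s=1: MISS | VC [5]
  [7] addr=0x7b blk=7 s=1: L1-HIT | VC [5]
  [8] addr=0x5e blk=5 s=1: VC-HIT | VC [7]
  [9] addr=0xde blk=13 s=1: MISS | VC [7, 5]
  [10] addr=0xde blk=13 s=1: L1-HIT | VC [7, 5]
  [11] addr=0xd0 blk=13 s=1: L1-HIT | VC [7, 5]
  [12] addr=0x5b blk=5 s=1: VC-HIT | VC [7, 13]
  [13] addr=0xd4 blk=13 s=1: VC-HIT | VC [7, 5]
  [14] addr=0xd5 blk=13 s=1: L1-HIT | VC [7, 5]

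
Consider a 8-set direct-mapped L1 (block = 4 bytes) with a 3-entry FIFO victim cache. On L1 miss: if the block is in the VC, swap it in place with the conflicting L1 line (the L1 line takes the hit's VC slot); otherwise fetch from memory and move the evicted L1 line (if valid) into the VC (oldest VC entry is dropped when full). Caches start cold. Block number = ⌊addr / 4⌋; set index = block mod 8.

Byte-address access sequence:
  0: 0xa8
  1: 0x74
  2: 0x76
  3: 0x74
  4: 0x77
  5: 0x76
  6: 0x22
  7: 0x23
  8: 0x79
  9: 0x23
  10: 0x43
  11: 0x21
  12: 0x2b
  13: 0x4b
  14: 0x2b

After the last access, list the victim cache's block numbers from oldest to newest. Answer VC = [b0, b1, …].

#0 0xa8→b42/s2 MISS; vc=[]
#1 0x74→b29/s5 MISS; vc=[]
#2 0x76→b29/s5 L1-HIT; vc=[]
#3 0x74→b29/s5 L1-HIT; vc=[]
#4 0x77→b29/s5 L1-HIT; vc=[]
#5 0x76→b29/s5 L1-HIT; vc=[]
#6 0x22→b8/s0 MISS; vc=[]
#7 0x23→b8/s0 L1-HIT; vc=[]
#8 0x79→b30/s6 MISS; vc=[]
#9 0x23→b8/s0 L1-HIT; vc=[]
#10 0x43→b16/s0 MISS; vc=[8]
#11 0x21→b8/s0 VC-HIT; vc=[16]
#12 0x2b→b10/s2 MISS; vc=[16,42]
#13 0x4b→b18/s2 MISS; vc=[16,42,10]
#14 0x2b→b10/s2 VC-HIT; vc=[16,42,18]

VC = [16, 42, 18]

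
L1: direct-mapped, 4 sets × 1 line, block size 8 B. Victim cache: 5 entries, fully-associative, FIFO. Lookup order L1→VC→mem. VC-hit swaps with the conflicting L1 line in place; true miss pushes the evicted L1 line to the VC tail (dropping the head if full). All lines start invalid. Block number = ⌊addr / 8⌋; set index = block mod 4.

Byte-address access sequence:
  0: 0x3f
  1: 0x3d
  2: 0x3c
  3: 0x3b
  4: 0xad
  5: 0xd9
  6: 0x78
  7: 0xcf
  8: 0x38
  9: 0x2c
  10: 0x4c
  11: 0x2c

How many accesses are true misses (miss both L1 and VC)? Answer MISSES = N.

MISSES = 7

#0 0x3f→b7/s3 MISS; vc=[]
#1 0x3d→b7/s3 L1-HIT; vc=[]
#2 0x3c→b7/s3 L1-HIT; vc=[]
#3 0x3b→b7/s3 L1-HIT; vc=[]
#4 0xad→b21/s1 MISS; vc=[]
#5 0xd9→b27/s3 MISS; vc=[7]
#6 0x78→b15/s3 MISS; vc=[7,27]
#7 0xcf→b25/s1 MISS; vc=[7,27,21]
#8 0x38→b7/s3 VC-HIT; vc=[15,27,21]
#9 0x2c→b5/s1 MISS; vc=[15,27,21,25]
#10 0x4c→b9/s1 MISS; vc=[15,27,21,25,5]
#11 0x2c→b5/s1 VC-HIT; vc=[15,27,21,25,9]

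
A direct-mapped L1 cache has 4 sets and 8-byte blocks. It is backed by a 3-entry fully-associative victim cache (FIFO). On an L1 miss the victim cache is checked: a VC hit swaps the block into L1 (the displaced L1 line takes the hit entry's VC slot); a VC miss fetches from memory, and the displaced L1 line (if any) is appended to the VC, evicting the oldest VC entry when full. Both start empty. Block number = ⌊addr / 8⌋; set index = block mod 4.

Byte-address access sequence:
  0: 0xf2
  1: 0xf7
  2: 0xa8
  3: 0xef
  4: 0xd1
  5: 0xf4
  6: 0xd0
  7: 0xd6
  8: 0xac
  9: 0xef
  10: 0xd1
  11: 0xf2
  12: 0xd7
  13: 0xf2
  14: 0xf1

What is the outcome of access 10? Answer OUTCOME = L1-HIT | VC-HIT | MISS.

#0 0xf2→b30/s2 MISS; vc=[]
#1 0xf7→b30/s2 L1-HIT; vc=[]
#2 0xa8→b21/s1 MISS; vc=[]
#3 0xef→b29/s1 MISS; vc=[21]
#4 0xd1→b26/s2 MISS; vc=[21,30]
#5 0xf4→b30/s2 VC-HIT; vc=[21,26]
#6 0xd0→b26/s2 VC-HIT; vc=[21,30]
#7 0xd6→b26/s2 L1-HIT; vc=[21,30]
#8 0xac→b21/s1 VC-HIT; vc=[29,30]
#9 0xef→b29/s1 VC-HIT; vc=[21,30]
#10 0xd1→b26/s2 L1-HIT; vc=[21,30]
#11 0xf2→b30/s2 VC-HIT; vc=[21,26]
#12 0xd7→b26/s2 VC-HIT; vc=[21,30]
#13 0xf2→b30/s2 VC-HIT; vc=[21,26]
#14 0xf1→b30/s2 L1-HIT; vc=[21,26]

OUTCOME = L1-HIT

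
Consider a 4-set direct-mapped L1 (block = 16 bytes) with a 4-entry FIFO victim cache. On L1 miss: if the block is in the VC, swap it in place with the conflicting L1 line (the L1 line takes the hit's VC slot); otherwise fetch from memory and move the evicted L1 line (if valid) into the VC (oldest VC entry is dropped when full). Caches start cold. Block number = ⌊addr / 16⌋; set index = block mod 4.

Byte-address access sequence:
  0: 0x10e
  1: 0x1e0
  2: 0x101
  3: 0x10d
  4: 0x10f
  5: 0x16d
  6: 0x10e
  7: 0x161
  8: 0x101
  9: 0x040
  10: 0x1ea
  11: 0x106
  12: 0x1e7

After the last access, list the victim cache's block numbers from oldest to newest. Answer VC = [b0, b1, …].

VC = [22, 4]

  [0] addr=0x10e blk=16 s=0: MISS | VC []
  [1] addr=0x1e0 blk=30 s=2: MISS | VC []
  [2] addr=0x101 blk=16 s=0: L1-HIT | VC []
  [3] addr=0x10d blk=16 s=0: L1-HIT | VC []
  [4] addr=0x10f blk=16 s=0: L1-HIT | VC []
  [5] addr=0x16d blk=22 s=2: MISS | VC [30]
  [6] addr=0x10e blk=16 s=0: L1-HIT | VC [30]
  [7] addr=0x161 blk=22 s=2: L1-HIT | VC [30]
  [8] addr=0x101 blk=16 s=0: L1-HIT | VC [30]
  [9] addr=0x40 blk=4 s=0: MISS | VC [30, 16]
  [10] addr=0x1ea blk=30 s=2: VC-HIT | VC [22, 16]
  [11] addr=0x106 blk=16 s=0: VC-HIT | VC [22, 4]
  [12] addr=0x1e7 blk=30 s=2: L1-HIT | VC [22, 4]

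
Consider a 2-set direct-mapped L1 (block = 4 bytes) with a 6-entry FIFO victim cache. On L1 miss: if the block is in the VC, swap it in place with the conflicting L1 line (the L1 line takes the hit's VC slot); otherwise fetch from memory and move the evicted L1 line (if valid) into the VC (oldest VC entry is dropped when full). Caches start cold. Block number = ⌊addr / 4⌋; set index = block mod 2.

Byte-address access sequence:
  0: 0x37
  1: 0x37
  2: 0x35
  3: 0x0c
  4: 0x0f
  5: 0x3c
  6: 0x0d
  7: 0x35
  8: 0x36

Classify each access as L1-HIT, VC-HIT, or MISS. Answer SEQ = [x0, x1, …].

#0 0x37→b13/s1 MISS; vc=[]
#1 0x37→b13/s1 L1-HIT; vc=[]
#2 0x35→b13/s1 L1-HIT; vc=[]
#3 0xc→b3/s1 MISS; vc=[13]
#4 0xf→b3/s1 L1-HIT; vc=[13]
#5 0x3c→b15/s1 MISS; vc=[13,3]
#6 0xd→b3/s1 VC-HIT; vc=[13,15]
#7 0x35→b13/s1 VC-HIT; vc=[3,15]
#8 0x36→b13/s1 L1-HIT; vc=[3,15]

SEQ = [MISS, L1-HIT, L1-HIT, MISS, L1-HIT, MISS, VC-HIT, VC-HIT, L1-HIT]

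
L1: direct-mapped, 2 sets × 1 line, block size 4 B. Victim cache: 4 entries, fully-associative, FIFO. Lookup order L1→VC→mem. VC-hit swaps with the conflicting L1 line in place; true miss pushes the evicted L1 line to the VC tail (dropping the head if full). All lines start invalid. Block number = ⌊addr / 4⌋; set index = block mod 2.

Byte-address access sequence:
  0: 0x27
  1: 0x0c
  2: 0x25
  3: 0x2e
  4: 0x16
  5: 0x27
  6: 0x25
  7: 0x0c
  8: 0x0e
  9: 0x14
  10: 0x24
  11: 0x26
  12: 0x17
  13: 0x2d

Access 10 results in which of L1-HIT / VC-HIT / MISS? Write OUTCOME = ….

OUTCOME = VC-HIT

0: 0x27 (blk 9, set 1) → MISS  vc=[]
1: 0xc (blk 3, set 1) → MISS  vc=[9]
2: 0x25 (blk 9, set 1) → VC-HIT  vc=[3]
3: 0x2e (blk 11, set 1) → MISS  vc=[3, 9]
4: 0x16 (blk 5, set 1) → MISS  vc=[3, 9, 11]
5: 0x27 (blk 9, set 1) → VC-HIT  vc=[3, 5, 11]
6: 0x25 (blk 9, set 1) → L1-HIT  vc=[3, 5, 11]
7: 0xc (blk 3, set 1) → VC-HIT  vc=[9, 5, 11]
8: 0xe (blk 3, set 1) → L1-HIT  vc=[9, 5, 11]
9: 0x14 (blk 5, set 1) → VC-HIT  vc=[9, 3, 11]
10: 0x24 (blk 9, set 1) → VC-HIT  vc=[5, 3, 11]
11: 0x26 (blk 9, set 1) → L1-HIT  vc=[5, 3, 11]
12: 0x17 (blk 5, set 1) → VC-HIT  vc=[9, 3, 11]
13: 0x2d (blk 11, set 1) → VC-HIT  vc=[9, 3, 5]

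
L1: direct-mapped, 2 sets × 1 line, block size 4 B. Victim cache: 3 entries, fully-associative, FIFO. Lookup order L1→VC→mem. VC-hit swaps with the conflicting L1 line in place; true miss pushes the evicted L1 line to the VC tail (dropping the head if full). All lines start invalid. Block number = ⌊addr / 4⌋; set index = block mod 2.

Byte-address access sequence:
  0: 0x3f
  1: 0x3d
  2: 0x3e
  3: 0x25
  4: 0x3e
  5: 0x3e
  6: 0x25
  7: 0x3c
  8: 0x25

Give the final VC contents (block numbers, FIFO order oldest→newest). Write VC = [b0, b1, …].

VC = [15]

  [0] addr=0x3f blk=15 s=1: MISS | VC []
  [1] addr=0x3d blk=15 s=1: L1-HIT | VC []
  [2] addr=0x3e blk=15 s=1: L1-HIT | VC []
  [3] addr=0x25 blk=9 s=1: MISS | VC [15]
  [4] addr=0x3e blk=15 s=1: VC-HIT | VC [9]
  [5] addr=0x3e blk=15 s=1: L1-HIT | VC [9]
  [6] addr=0x25 blk=9 s=1: VC-HIT | VC [15]
  [7] addr=0x3c blk=15 s=1: VC-HIT | VC [9]
  [8] addr=0x25 blk=9 s=1: VC-HIT | VC [15]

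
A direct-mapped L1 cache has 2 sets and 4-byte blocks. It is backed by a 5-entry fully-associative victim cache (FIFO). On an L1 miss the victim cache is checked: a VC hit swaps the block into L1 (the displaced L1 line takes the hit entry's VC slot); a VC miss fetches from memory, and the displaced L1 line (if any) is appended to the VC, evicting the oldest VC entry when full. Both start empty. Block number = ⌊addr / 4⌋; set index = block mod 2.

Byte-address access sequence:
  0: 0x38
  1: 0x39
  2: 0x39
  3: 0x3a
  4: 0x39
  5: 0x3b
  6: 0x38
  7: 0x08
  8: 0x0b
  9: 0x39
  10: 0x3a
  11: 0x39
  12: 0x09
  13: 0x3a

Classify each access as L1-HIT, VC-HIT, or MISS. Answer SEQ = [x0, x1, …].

SEQ = [MISS, L1-HIT, L1-HIT, L1-HIT, L1-HIT, L1-HIT, L1-HIT, MISS, L1-HIT, VC-HIT, L1-HIT, L1-HIT, VC-HIT, VC-HIT]

  [0] addr=0x38 blk=14 s=0: MISS | VC []
  [1] addr=0x39 blk=14 s=0: L1-HIT | VC []
  [2] addr=0x39 blk=14 s=0: L1-HIT | VC []
  [3] addr=0x3a blk=14 s=0: L1-HIT | VC []
  [4] addr=0x39 blk=14 s=0: L1-HIT | VC []
  [5] addr=0x3b blk=14 s=0: L1-HIT | VC []
  [6] addr=0x38 blk=14 s=0: L1-HIT | VC []
  [7] addr=0x8 blk=2 s=0: MISS | VC [14]
  [8] addr=0xb blk=2 s=0: L1-HIT | VC [14]
  [9] addr=0x39 blk=14 s=0: VC-HIT | VC [2]
  [10] addr=0x3a blk=14 s=0: L1-HIT | VC [2]
  [11] addr=0x39 blk=14 s=0: L1-HIT | VC [2]
  [12] addr=0x9 blk=2 s=0: VC-HIT | VC [14]
  [13] addr=0x3a blk=14 s=0: VC-HIT | VC [2]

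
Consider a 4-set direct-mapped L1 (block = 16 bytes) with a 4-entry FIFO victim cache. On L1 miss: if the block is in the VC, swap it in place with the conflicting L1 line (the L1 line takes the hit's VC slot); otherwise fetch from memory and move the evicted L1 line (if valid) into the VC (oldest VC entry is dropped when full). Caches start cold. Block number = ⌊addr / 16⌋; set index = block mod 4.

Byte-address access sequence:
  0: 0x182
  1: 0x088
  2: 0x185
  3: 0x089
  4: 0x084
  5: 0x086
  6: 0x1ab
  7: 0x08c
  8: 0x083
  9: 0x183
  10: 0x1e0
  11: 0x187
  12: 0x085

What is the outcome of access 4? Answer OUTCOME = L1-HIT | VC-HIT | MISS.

0: 0x182 (blk 24, set 0) → MISS  vc=[]
1: 0x88 (blk 8, set 0) → MISS  vc=[24]
2: 0x185 (blk 24, set 0) → VC-HIT  vc=[8]
3: 0x89 (blk 8, set 0) → VC-HIT  vc=[24]
4: 0x84 (blk 8, set 0) → L1-HIT  vc=[24]
5: 0x86 (blk 8, set 0) → L1-HIT  vc=[24]
6: 0x1ab (blk 26, set 2) → MISS  vc=[24]
7: 0x8c (blk 8, set 0) → L1-HIT  vc=[24]
8: 0x83 (blk 8, set 0) → L1-HIT  vc=[24]
9: 0x183 (blk 24, set 0) → VC-HIT  vc=[8]
10: 0x1e0 (blk 30, set 2) → MISS  vc=[8, 26]
11: 0x187 (blk 24, set 0) → L1-HIT  vc=[8, 26]
12: 0x85 (blk 8, set 0) → VC-HIT  vc=[24, 26]

OUTCOME = L1-HIT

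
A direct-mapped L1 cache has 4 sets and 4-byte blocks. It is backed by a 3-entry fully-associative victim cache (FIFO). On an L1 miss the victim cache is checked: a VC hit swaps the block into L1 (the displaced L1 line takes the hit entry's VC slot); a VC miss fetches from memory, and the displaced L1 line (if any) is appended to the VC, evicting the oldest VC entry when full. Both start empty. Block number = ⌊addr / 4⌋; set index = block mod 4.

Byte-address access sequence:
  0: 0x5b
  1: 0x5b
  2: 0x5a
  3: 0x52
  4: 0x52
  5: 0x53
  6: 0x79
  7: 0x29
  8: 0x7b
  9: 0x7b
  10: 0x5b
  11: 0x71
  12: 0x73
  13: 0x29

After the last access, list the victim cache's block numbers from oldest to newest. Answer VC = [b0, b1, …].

0: 0x5b (blk 22, set 2) → MISS  vc=[]
1: 0x5b (blk 22, set 2) → L1-HIT  vc=[]
2: 0x5a (blk 22, set 2) → L1-HIT  vc=[]
3: 0x52 (blk 20, set 0) → MISS  vc=[]
4: 0x52 (blk 20, set 0) → L1-HIT  vc=[]
5: 0x53 (blk 20, set 0) → L1-HIT  vc=[]
6: 0x79 (blk 30, set 2) → MISS  vc=[22]
7: 0x29 (blk 10, set 2) → MISS  vc=[22, 30]
8: 0x7b (blk 30, set 2) → VC-HIT  vc=[22, 10]
9: 0x7b (blk 30, set 2) → L1-HIT  vc=[22, 10]
10: 0x5b (blk 22, set 2) → VC-HIT  vc=[30, 10]
11: 0x71 (blk 28, set 0) → MISS  vc=[30, 10, 20]
12: 0x73 (blk 28, set 0) → L1-HIT  vc=[30, 10, 20]
13: 0x29 (blk 10, set 2) → VC-HIT  vc=[30, 22, 20]

VC = [30, 22, 20]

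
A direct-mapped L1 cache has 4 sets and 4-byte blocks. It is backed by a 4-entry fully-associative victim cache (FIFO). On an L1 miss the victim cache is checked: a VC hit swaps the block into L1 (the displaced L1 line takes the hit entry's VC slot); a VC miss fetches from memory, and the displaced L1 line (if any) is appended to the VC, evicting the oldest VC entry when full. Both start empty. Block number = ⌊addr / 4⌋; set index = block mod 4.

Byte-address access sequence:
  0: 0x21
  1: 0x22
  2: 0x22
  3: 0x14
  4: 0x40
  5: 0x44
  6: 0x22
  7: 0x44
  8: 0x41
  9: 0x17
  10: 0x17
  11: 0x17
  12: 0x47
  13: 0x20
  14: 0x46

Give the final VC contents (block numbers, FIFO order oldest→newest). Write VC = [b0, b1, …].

VC = [16, 5]

0: 0x21 (blk 8, set 0) → MISS  vc=[]
1: 0x22 (blk 8, set 0) → L1-HIT  vc=[]
2: 0x22 (blk 8, set 0) → L1-HIT  vc=[]
3: 0x14 (blk 5, set 1) → MISS  vc=[]
4: 0x40 (blk 16, set 0) → MISS  vc=[8]
5: 0x44 (blk 17, set 1) → MISS  vc=[8, 5]
6: 0x22 (blk 8, set 0) → VC-HIT  vc=[16, 5]
7: 0x44 (blk 17, set 1) → L1-HIT  vc=[16, 5]
8: 0x41 (blk 16, set 0) → VC-HIT  vc=[8, 5]
9: 0x17 (blk 5, set 1) → VC-HIT  vc=[8, 17]
10: 0x17 (blk 5, set 1) → L1-HIT  vc=[8, 17]
11: 0x17 (blk 5, set 1) → L1-HIT  vc=[8, 17]
12: 0x47 (blk 17, set 1) → VC-HIT  vc=[8, 5]
13: 0x20 (blk 8, set 0) → VC-HIT  vc=[16, 5]
14: 0x46 (blk 17, set 1) → L1-HIT  vc=[16, 5]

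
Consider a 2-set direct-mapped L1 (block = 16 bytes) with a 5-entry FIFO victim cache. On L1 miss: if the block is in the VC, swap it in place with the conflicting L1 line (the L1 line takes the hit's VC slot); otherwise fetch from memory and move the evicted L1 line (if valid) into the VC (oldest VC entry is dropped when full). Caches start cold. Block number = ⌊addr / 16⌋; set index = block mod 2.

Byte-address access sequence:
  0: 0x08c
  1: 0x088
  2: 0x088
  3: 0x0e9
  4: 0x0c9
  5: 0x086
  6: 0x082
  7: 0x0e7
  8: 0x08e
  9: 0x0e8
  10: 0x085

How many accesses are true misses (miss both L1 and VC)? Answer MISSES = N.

0: 0x8c (blk 8, set 0) → MISS  vc=[]
1: 0x88 (blk 8, set 0) → L1-HIT  vc=[]
2: 0x88 (blk 8, set 0) → L1-HIT  vc=[]
3: 0xe9 (blk 14, set 0) → MISS  vc=[8]
4: 0xc9 (blk 12, set 0) → MISS  vc=[8, 14]
5: 0x86 (blk 8, set 0) → VC-HIT  vc=[12, 14]
6: 0x82 (blk 8, set 0) → L1-HIT  vc=[12, 14]
7: 0xe7 (blk 14, set 0) → VC-HIT  vc=[12, 8]
8: 0x8e (blk 8, set 0) → VC-HIT  vc=[12, 14]
9: 0xe8 (blk 14, set 0) → VC-HIT  vc=[12, 8]
10: 0x85 (blk 8, set 0) → VC-HIT  vc=[12, 14]

MISSES = 3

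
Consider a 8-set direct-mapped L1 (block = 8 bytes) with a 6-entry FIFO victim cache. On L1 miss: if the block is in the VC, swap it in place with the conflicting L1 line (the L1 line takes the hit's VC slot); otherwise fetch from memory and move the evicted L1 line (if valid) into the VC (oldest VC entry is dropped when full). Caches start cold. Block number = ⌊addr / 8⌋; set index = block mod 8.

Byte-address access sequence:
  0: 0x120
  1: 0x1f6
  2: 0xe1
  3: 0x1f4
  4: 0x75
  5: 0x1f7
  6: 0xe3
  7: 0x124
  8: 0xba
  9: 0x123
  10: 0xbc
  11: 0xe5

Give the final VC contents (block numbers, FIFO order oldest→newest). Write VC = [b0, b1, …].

  [0] addr=0x120 blk=36 s=4: MISS | VC []
  [1] addr=0x1f6 blk=62 s=6: MISS | VC []
  [2] addr=0xe1 blk=28 s=4: MISS | VC [36]
  [3] addr=0x1f4 blk=62 s=6: L1-HIT | VC [36]
  [4] addr=0x75 blk=14 s=6: MISS | VC [36, 62]
  [5] addr=0x1f7 blk=62 s=6: VC-HIT | VC [36, 14]
  [6] addr=0xe3 blk=28 s=4: L1-HIT | VC [36, 14]
  [7] addr=0x124 blk=36 s=4: VC-HIT | VC [28, 14]
  [8] addr=0xba blk=23 s=7: MISS | VC [28, 14]
  [9] addr=0x123 blk=36 s=4: L1-HIT | VC [28, 14]
  [10] addr=0xbc blk=23 s=7: L1-HIT | VC [28, 14]
  [11] addr=0xe5 blk=28 s=4: VC-HIT | VC [36, 14]

VC = [36, 14]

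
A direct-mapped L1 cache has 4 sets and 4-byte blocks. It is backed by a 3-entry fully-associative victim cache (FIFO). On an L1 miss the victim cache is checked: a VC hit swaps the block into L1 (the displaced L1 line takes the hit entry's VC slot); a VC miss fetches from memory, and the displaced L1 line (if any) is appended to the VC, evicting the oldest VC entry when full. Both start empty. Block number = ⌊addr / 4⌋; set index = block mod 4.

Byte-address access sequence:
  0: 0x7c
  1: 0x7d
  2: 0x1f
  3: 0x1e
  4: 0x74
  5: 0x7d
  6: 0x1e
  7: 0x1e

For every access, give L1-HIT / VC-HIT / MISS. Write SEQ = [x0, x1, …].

SEQ = [MISS, L1-HIT, MISS, L1-HIT, MISS, VC-HIT, VC-HIT, L1-HIT]

0: 0x7c (blk 31, set 3) → MISS  vc=[]
1: 0x7d (blk 31, set 3) → L1-HIT  vc=[]
2: 0x1f (blk 7, set 3) → MISS  vc=[31]
3: 0x1e (blk 7, set 3) → L1-HIT  vc=[31]
4: 0x74 (blk 29, set 1) → MISS  vc=[31]
5: 0x7d (blk 31, set 3) → VC-HIT  vc=[7]
6: 0x1e (blk 7, set 3) → VC-HIT  vc=[31]
7: 0x1e (blk 7, set 3) → L1-HIT  vc=[31]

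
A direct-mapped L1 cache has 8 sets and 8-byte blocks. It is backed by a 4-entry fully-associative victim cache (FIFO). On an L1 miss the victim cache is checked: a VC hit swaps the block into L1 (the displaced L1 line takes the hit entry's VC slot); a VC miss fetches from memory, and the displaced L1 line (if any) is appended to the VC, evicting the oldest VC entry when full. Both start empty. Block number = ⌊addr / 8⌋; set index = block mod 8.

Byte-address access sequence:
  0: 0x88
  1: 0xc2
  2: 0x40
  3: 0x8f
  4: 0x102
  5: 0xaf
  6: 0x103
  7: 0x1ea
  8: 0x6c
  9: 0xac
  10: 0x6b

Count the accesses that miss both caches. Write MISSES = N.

0: 0x88 (blk 17, set 1) → MISS  vc=[]
1: 0xc2 (blk 24, set 0) → MISS  vc=[]
2: 0x40 (blk 8, set 0) → MISS  vc=[24]
3: 0x8f (blk 17, set 1) → L1-HIT  vc=[24]
4: 0x102 (blk 32, set 0) → MISS  vc=[24, 8]
5: 0xaf (blk 21, set 5) → MISS  vc=[24, 8]
6: 0x103 (blk 32, set 0) → L1-HIT  vc=[24, 8]
7: 0x1ea (blk 61, set 5) → MISS  vc=[24, 8, 21]
8: 0x6c (blk 13, set 5) → MISS  vc=[24, 8, 21, 61]
9: 0xac (blk 21, set 5) → VC-HIT  vc=[24, 8, 13, 61]
10: 0x6b (blk 13, set 5) → VC-HIT  vc=[24, 8, 21, 61]

MISSES = 7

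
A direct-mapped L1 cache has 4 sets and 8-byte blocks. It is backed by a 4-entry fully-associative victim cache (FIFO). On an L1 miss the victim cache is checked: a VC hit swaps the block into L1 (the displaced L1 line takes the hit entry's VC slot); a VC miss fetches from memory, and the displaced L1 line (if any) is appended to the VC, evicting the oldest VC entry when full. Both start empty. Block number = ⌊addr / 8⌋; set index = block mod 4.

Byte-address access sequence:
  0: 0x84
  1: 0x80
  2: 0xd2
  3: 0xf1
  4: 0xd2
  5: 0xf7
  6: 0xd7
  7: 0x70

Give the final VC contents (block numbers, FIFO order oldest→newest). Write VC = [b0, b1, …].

  [0] addr=0x84 blk=16 s=0: MISS | VC []
  [1] addr=0x80 blk=16 s=0: L1-HIT | VC []
  [2] addr=0xd2 blk=26 s=2: MISS | VC []
  [3] addr=0xf1 blk=30 s=2: MISS | VC [26]
  [4] addr=0xd2 blk=26 s=2: VC-HIT | VC [30]
  [5] addr=0xf7 blk=30 s=2: VC-HIT | VC [26]
  [6] addr=0xd7 blk=26 s=2: VC-HIT | VC [30]
  [7] addr=0x70 blk=14 s=2: MISS | VC [30, 26]

VC = [30, 26]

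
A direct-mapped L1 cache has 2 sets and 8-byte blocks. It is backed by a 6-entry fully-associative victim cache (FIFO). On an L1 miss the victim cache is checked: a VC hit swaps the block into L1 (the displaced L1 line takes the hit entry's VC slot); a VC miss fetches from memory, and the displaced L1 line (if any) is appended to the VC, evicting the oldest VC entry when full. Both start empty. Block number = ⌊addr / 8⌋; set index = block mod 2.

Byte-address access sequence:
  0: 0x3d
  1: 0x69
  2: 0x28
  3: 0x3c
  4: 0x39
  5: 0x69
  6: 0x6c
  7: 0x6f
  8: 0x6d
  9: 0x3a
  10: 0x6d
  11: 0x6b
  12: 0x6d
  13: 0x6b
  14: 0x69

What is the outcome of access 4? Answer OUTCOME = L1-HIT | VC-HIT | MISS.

OUTCOME = L1-HIT

  [0] addr=0x3d blk=7 s=1: MISS | VC []
  [1] addr=0x69 blk=13 s=1: MISS | VC [7]
  [2] addr=0x28 blk=5 s=1: MISS | VC [7, 13]
  [3] addr=0x3c blk=7 s=1: VC-HIT | VC [5, 13]
  [4] addr=0x39 blk=7 s=1: L1-HIT | VC [5, 13]
  [5] addr=0x69 blk=13 s=1: VC-HIT | VC [5, 7]
  [6] addr=0x6c blk=13 s=1: L1-HIT | VC [5, 7]
  [7] addr=0x6f blk=13 s=1: L1-HIT | VC [5, 7]
  [8] addr=0x6d blk=13 s=1: L1-HIT | VC [5, 7]
  [9] addr=0x3a blk=7 s=1: VC-HIT | VC [5, 13]
  [10] addr=0x6d blk=13 s=1: VC-HIT | VC [5, 7]
  [11] addr=0x6b blk=13 s=1: L1-HIT | VC [5, 7]
  [12] addr=0x6d blk=13 s=1: L1-HIT | VC [5, 7]
  [13] addr=0x6b blk=13 s=1: L1-HIT | VC [5, 7]
  [14] addr=0x69 blk=13 s=1: L1-HIT | VC [5, 7]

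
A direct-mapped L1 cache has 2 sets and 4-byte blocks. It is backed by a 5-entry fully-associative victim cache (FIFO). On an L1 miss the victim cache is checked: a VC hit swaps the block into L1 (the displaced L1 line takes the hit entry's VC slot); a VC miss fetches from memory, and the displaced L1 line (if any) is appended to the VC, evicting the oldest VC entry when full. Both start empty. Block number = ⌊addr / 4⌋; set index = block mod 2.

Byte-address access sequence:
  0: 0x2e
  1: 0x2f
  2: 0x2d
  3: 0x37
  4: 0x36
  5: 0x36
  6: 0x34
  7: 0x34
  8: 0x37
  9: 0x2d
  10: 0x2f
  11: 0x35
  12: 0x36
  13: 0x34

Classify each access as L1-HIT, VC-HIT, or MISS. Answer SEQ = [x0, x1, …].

SEQ = [MISS, L1-HIT, L1-HIT, MISS, L1-HIT, L1-HIT, L1-HIT, L1-HIT, L1-HIT, VC-HIT, L1-HIT, VC-HIT, L1-HIT, L1-HIT]

  [0] addr=0x2e blk=11 s=1: MISS | VC []
  [1] addr=0x2f blk=11 s=1: L1-HIT | VC []
  [2] addr=0x2d blk=11 s=1: L1-HIT | VC []
  [3] addr=0x37 blk=13 s=1: MISS | VC [11]
  [4] addr=0x36 blk=13 s=1: L1-HIT | VC [11]
  [5] addr=0x36 blk=13 s=1: L1-HIT | VC [11]
  [6] addr=0x34 blk=13 s=1: L1-HIT | VC [11]
  [7] addr=0x34 blk=13 s=1: L1-HIT | VC [11]
  [8] addr=0x37 blk=13 s=1: L1-HIT | VC [11]
  [9] addr=0x2d blk=11 s=1: VC-HIT | VC [13]
  [10] addr=0x2f blk=11 s=1: L1-HIT | VC [13]
  [11] addr=0x35 blk=13 s=1: VC-HIT | VC [11]
  [12] addr=0x36 blk=13 s=1: L1-HIT | VC [11]
  [13] addr=0x34 blk=13 s=1: L1-HIT | VC [11]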